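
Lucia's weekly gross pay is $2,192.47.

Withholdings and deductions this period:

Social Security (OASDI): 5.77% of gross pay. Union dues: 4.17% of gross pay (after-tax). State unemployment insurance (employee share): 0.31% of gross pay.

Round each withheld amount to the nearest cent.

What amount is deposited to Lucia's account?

Social Security (OASDI): $2,192.47 × 0.0577 = $126.51
State unemployment insurance (employee share): $2,192.47 × 0.0031 = $6.80
Union dues: $2,192.47 × 0.0417 = $91.43
Total deductions = $126.51 + $6.80 + $91.43 = $224.74
Net pay = $2,192.47 − $224.74 = $1,967.73

$1,967.73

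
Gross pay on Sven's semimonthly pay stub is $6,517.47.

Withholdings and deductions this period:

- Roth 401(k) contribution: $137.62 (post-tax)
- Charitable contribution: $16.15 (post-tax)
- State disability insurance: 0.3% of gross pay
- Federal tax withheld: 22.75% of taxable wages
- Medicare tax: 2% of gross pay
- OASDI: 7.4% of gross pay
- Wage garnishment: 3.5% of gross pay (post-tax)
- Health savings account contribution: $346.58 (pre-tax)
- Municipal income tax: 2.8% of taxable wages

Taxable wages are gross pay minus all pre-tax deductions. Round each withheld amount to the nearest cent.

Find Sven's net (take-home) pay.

Health savings account contribution: $346.58
Taxable wages = $6,517.47 − $346.58 = $6,170.89
Federal tax withheld: $6,170.89 × 0.2275 = $1,403.88
Municipal income tax: $6,170.89 × 0.028 = $172.78
OASDI: $6,517.47 × 0.074 = $482.29
State disability insurance: $6,517.47 × 0.003 = $19.55
Medicare tax: $6,517.47 × 0.02 = $130.35
Charitable contribution: $16.15
Wage garnishment: $6,517.47 × 0.035 = $228.11
Roth 401(k) contribution: $137.62
Total deductions = $346.58 + $1,403.88 + $172.78 + $482.29 + $19.55 + $130.35 + $16.15 + $228.11 + $137.62 = $2,937.31
Net pay = $6,517.47 − $2,937.31 = $3,580.16

$3,580.16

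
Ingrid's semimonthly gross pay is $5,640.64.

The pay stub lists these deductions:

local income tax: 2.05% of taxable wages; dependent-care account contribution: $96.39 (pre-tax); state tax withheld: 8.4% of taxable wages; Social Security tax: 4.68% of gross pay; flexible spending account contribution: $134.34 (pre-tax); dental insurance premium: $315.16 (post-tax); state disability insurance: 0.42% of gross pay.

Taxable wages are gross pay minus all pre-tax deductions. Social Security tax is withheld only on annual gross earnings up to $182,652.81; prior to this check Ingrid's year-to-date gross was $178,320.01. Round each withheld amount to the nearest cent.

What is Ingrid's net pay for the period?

Flexible spending account contribution: $134.34
Dependent-care account contribution: $96.39
Pre-tax total = $134.34 + $96.39 = $230.73
Taxable wages = $5,640.64 − $230.73 = $5,409.91
Local income tax: $5,409.91 × 0.0205 = $110.90
State tax withheld: $5,409.91 × 0.084 = $454.43
State disability insurance: $5,640.64 × 0.0042 = $23.69
Social Security tax: only $182,652.81 − $178,320.01 = $4,332.80 of this check is subject → $4,332.80 × 0.0468 = $202.78
Dental insurance premium: $315.16
Total deductions = $134.34 + $96.39 + $110.90 + $454.43 + $23.69 + $202.78 + $315.16 = $1,337.69
Net pay = $5,640.64 − $1,337.69 = $4,302.95

$4,302.95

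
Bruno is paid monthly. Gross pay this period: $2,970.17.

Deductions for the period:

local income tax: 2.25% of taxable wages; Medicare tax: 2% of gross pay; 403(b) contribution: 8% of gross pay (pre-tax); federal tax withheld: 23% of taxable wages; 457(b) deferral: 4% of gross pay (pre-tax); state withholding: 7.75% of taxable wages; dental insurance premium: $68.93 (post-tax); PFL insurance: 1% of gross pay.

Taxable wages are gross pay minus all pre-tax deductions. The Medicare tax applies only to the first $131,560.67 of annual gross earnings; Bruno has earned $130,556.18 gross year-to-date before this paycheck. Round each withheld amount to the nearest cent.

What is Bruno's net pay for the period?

457(b) deferral: $2,970.17 × 0.04 = $118.81
403(b) contribution: $2,970.17 × 0.08 = $237.61
Pre-tax total = $118.81 + $237.61 = $356.42
Taxable wages = $2,970.17 − $356.42 = $2,613.75
Federal tax withheld: $2,613.75 × 0.23 = $601.16
Local income tax: $2,613.75 × 0.0225 = $58.81
State withholding: $2,613.75 × 0.0775 = $202.57
PFL insurance: $2,970.17 × 0.01 = $29.70
Medicare tax: only $131,560.67 − $130,556.18 = $1,004.49 of this check is subject → $1,004.49 × 0.02 = $20.09
Dental insurance premium: $68.93
Total deductions = $118.81 + $237.61 + $601.16 + $58.81 + $202.57 + $29.70 + $20.09 + $68.93 = $1,337.68
Net pay = $2,970.17 − $1,337.68 = $1,632.49

$1,632.49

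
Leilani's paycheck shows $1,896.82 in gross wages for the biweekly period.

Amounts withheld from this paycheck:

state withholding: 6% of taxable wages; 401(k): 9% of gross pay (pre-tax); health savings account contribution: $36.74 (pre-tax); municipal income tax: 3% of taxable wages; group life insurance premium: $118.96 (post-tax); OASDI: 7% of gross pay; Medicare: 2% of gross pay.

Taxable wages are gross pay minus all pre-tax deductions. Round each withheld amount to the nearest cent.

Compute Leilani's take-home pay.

Health savings account contribution: $36.74
401(k): $1,896.82 × 0.09 = $170.71
Pre-tax total = $36.74 + $170.71 = $207.45
Taxable wages = $1,896.82 − $207.45 = $1,689.37
Municipal income tax: $1,689.37 × 0.03 = $50.68
State withholding: $1,689.37 × 0.06 = $101.36
OASDI: $1,896.82 × 0.07 = $132.78
Medicare: $1,896.82 × 0.02 = $37.94
Group life insurance premium: $118.96
Total deductions = $36.74 + $170.71 + $50.68 + $101.36 + $132.78 + $37.94 + $118.96 = $649.17
Net pay = $1,896.82 − $649.17 = $1,247.65

$1,247.65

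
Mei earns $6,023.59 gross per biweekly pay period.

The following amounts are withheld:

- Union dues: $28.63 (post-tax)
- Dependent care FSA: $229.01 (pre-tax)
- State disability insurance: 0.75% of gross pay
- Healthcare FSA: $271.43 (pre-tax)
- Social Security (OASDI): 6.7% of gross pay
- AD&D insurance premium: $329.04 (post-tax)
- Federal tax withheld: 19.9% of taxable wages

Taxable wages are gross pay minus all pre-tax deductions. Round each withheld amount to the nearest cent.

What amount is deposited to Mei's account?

$3,617.61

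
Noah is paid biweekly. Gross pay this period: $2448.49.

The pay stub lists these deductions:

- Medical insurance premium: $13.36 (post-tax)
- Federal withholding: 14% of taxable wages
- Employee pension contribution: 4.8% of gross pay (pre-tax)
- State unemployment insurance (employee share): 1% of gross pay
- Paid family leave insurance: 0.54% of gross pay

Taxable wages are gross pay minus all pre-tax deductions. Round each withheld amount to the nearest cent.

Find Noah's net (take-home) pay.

Employee pension contribution: $2448.49 × 0.048 = $117.53
Taxable wages = $2448.49 − $117.53 = $2330.96
Federal withholding: $2330.96 × 0.14 = $326.33
Paid family leave insurance: $2448.49 × 0.0054 = $13.22
State unemployment insurance (employee share): $2448.49 × 0.01 = $24.48
Medical insurance premium: $13.36
Total deductions = $117.53 + $326.33 + $13.22 + $24.48 + $13.36 = $494.92
Net pay = $2448.49 − $494.92 = $1953.57

$1953.57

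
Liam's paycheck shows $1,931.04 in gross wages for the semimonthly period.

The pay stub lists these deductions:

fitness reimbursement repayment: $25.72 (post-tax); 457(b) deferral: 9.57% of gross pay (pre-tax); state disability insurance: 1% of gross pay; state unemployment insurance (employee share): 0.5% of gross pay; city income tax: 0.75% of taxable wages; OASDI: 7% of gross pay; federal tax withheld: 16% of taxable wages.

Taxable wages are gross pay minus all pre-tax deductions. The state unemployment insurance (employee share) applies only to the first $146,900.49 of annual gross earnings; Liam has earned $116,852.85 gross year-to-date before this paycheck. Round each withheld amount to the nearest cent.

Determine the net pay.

457(b) deferral: $1,931.04 × 0.0957 = $184.80
Taxable wages = $1,931.04 − $184.80 = $1,746.24
City income tax: $1,746.24 × 0.0075 = $13.10
Federal tax withheld: $1,746.24 × 0.16 = $279.40
State disability insurance: $1,931.04 × 0.01 = $19.31
OASDI: $1,931.04 × 0.07 = $135.17
State unemployment insurance (employee share): cap not yet reached, full $1,931.04 is subject → $1,931.04 × 0.005 = $9.66
Fitness reimbursement repayment: $25.72
Total deductions = $184.80 + $13.10 + $279.40 + $19.31 + $135.17 + $9.66 + $25.72 = $667.16
Net pay = $1,931.04 − $667.16 = $1,263.88

$1,263.88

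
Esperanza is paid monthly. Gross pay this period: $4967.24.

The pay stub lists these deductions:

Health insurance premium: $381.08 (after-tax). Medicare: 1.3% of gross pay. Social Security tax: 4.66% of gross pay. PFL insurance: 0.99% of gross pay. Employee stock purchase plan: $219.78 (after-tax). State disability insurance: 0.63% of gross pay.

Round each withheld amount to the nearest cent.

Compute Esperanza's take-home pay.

State disability insurance: $4967.24 × 0.0063 = $31.29
Medicare: $4967.24 × 0.013 = $64.57
PFL insurance: $4967.24 × 0.0099 = $49.18
Social Security tax: $4967.24 × 0.0466 = $231.47
Health insurance premium: $381.08
Employee stock purchase plan: $219.78
Total deductions = $31.29 + $64.57 + $49.18 + $231.47 + $381.08 + $219.78 = $977.37
Net pay = $4967.24 − $977.37 = $3989.87

$3989.87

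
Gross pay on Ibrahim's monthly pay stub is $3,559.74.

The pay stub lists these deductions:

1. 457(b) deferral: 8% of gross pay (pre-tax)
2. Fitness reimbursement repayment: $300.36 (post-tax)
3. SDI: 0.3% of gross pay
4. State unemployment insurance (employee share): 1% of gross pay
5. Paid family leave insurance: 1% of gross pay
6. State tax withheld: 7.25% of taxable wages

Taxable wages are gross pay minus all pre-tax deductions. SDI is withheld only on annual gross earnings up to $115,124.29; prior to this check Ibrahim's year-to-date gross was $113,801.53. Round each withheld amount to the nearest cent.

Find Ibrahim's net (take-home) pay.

$2,662.00

457(b) deferral: $3,559.74 × 0.08 = $284.78
Taxable wages = $3,559.74 − $284.78 = $3,274.96
State tax withheld: $3,274.96 × 0.0725 = $237.43
State unemployment insurance (employee share): $3,559.74 × 0.01 = $35.60
SDI: only $115,124.29 − $113,801.53 = $1,322.76 of this check is subject → $1,322.76 × 0.003 = $3.97
Paid family leave insurance: $3,559.74 × 0.01 = $35.60
Fitness reimbursement repayment: $300.36
Total deductions = $284.78 + $237.43 + $35.60 + $3.97 + $35.60 + $300.36 = $897.74
Net pay = $3,559.74 − $897.74 = $2,662.00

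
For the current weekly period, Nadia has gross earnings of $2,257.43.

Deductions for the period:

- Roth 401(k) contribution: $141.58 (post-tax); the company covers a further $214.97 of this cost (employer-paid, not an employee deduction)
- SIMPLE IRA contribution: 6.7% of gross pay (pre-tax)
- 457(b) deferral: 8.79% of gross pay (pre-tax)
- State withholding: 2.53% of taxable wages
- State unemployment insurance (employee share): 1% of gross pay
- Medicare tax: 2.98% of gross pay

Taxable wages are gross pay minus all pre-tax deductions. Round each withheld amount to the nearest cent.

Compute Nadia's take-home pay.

457(b) deferral: $2,257.43 × 0.0879 = $198.43
SIMPLE IRA contribution: $2,257.43 × 0.067 = $151.25
Pre-tax total = $198.43 + $151.25 = $349.68
Taxable wages = $2,257.43 − $349.68 = $1,907.75
State withholding: $1,907.75 × 0.0253 = $48.27
Medicare tax: $2,257.43 × 0.0298 = $67.27
State unemployment insurance (employee share): $2,257.43 × 0.01 = $22.57
Roth 401(k) contribution: $141.58
(Employer's $214.97 toward Roth 401(k) contribution is not withheld from the employee.)
Total deductions = $198.43 + $151.25 + $48.27 + $67.27 + $22.57 + $141.58 = $629.37
Net pay = $2,257.43 − $629.37 = $1,628.06

$1,628.06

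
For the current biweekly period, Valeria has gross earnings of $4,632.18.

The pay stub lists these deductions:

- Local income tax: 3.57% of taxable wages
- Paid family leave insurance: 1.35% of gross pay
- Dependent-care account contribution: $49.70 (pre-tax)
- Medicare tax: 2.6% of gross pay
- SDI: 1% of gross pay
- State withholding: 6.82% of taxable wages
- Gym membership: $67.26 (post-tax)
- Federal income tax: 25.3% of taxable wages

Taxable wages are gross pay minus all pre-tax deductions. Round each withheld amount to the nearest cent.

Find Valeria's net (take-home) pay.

Dependent-care account contribution: $49.70
Taxable wages = $4,632.18 − $49.70 = $4,582.48
State withholding: $4,582.48 × 0.0682 = $312.53
Federal income tax: $4,582.48 × 0.253 = $1,159.37
Local income tax: $4,582.48 × 0.0357 = $163.59
Paid family leave insurance: $4,632.18 × 0.0135 = $62.53
Medicare tax: $4,632.18 × 0.026 = $120.44
SDI: $4,632.18 × 0.01 = $46.32
Gym membership: $67.26
Total deductions = $49.70 + $312.53 + $1,159.37 + $163.59 + $62.53 + $120.44 + $46.32 + $67.26 = $1,981.74
Net pay = $4,632.18 − $1,981.74 = $2,650.44

$2,650.44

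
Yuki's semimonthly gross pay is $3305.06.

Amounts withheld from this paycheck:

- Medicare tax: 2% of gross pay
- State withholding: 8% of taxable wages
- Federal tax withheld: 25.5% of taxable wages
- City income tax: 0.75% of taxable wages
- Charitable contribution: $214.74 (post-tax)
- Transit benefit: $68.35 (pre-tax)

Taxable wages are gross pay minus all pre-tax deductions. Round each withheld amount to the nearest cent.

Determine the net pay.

Transit benefit: $68.35
Taxable wages = $3305.06 − $68.35 = $3236.71
City income tax: $3236.71 × 0.0075 = $24.28
Federal tax withheld: $3236.71 × 0.255 = $825.36
State withholding: $3236.71 × 0.08 = $258.94
Medicare tax: $3305.06 × 0.02 = $66.10
Charitable contribution: $214.74
Total deductions = $68.35 + $24.28 + $825.36 + $258.94 + $66.10 + $214.74 = $1457.77
Net pay = $3305.06 − $1457.77 = $1847.29

$1847.29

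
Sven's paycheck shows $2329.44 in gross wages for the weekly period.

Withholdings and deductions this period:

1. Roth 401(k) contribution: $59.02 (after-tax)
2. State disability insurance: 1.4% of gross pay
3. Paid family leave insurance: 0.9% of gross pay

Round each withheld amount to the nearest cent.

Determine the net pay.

$2216.85

State disability insurance: $2329.44 × 0.014 = $32.61
Paid family leave insurance: $2329.44 × 0.009 = $20.96
Roth 401(k) contribution: $59.02
Total deductions = $32.61 + $20.96 + $59.02 = $112.59
Net pay = $2329.44 − $112.59 = $2216.85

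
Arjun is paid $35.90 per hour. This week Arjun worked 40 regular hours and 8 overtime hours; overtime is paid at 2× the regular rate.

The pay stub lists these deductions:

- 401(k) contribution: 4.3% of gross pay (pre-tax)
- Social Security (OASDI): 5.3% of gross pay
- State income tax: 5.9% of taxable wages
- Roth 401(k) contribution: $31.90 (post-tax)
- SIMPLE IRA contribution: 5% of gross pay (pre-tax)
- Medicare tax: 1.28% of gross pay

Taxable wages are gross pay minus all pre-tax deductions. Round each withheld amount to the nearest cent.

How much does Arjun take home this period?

Regular pay: 40 × $35.90 = $1,436.00
Overtime pay: 8 × $35.90 × 2 = $574.40
Gross pay = $1,436.00 + $574.40 = $2,010.40
SIMPLE IRA contribution: $2,010.40 × 0.05 = $100.52
401(k) contribution: $2,010.40 × 0.043 = $86.45
Pre-tax total = $100.52 + $86.45 = $186.97
Taxable wages = $2,010.40 − $186.97 = $1,823.43
State income tax: $1,823.43 × 0.059 = $107.58
Social Security (OASDI): $2,010.40 × 0.053 = $106.55
Medicare tax: $2,010.40 × 0.0128 = $25.73
Roth 401(k) contribution: $31.90
Total deductions = $100.52 + $86.45 + $107.58 + $106.55 + $25.73 + $31.90 = $458.73
Net pay = $2,010.40 − $458.73 = $1,551.67

$1,551.67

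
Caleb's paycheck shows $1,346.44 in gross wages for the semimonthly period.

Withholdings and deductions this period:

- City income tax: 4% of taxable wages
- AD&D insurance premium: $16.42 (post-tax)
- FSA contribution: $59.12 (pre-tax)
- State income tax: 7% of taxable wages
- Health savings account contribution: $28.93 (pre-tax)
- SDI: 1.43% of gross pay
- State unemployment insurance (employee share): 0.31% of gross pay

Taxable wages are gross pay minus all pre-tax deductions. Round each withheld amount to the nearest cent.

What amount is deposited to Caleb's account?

Health savings account contribution: $28.93
FSA contribution: $59.12
Pre-tax total = $28.93 + $59.12 = $88.05
Taxable wages = $1,346.44 − $88.05 = $1,258.39
City income tax: $1,258.39 × 0.04 = $50.34
State income tax: $1,258.39 × 0.07 = $88.09
State unemployment insurance (employee share): $1,346.44 × 0.0031 = $4.17
SDI: $1,346.44 × 0.0143 = $19.25
AD&D insurance premium: $16.42
Total deductions = $28.93 + $59.12 + $50.34 + $88.09 + $4.17 + $19.25 + $16.42 = $266.32
Net pay = $1,346.44 − $266.32 = $1,080.12

$1,080.12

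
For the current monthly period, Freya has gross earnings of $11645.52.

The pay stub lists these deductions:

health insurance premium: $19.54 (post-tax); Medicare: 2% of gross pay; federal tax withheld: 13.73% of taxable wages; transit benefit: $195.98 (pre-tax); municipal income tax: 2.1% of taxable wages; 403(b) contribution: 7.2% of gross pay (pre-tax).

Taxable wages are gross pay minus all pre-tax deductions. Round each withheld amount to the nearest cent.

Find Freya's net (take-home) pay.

$8678.88

Transit benefit: $195.98
403(b) contribution: $11645.52 × 0.072 = $838.48
Pre-tax total = $195.98 + $838.48 = $1034.46
Taxable wages = $11645.52 − $1034.46 = $10611.06
Municipal income tax: $10611.06 × 0.021 = $222.83
Federal tax withheld: $10611.06 × 0.1373 = $1456.90
Medicare: $11645.52 × 0.02 = $232.91
Health insurance premium: $19.54
Total deductions = $195.98 + $838.48 + $222.83 + $1456.90 + $232.91 + $19.54 = $2966.64
Net pay = $11645.52 − $2966.64 = $8678.88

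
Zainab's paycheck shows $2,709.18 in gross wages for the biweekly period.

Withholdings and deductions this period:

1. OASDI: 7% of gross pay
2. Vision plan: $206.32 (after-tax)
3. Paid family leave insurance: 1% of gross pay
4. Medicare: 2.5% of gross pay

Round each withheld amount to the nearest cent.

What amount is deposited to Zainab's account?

Paid family leave insurance: $2,709.18 × 0.01 = $27.09
OASDI: $2,709.18 × 0.07 = $189.64
Medicare: $2,709.18 × 0.025 = $67.73
Vision plan: $206.32
Total deductions = $27.09 + $189.64 + $67.73 + $206.32 = $490.78
Net pay = $2,709.18 − $490.78 = $2,218.40

$2,218.40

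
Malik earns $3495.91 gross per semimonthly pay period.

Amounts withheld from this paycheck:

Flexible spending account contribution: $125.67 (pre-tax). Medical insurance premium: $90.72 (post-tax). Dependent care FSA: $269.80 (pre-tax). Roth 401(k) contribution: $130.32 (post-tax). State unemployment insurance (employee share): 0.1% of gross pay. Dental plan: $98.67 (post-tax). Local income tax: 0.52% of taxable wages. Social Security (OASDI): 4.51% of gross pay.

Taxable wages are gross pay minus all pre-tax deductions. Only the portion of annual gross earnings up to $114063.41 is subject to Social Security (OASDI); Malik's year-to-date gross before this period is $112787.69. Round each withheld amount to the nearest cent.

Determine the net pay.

Dependent care FSA: $269.80
Flexible spending account contribution: $125.67
Pre-tax total = $269.80 + $125.67 = $395.47
Taxable wages = $3495.91 − $395.47 = $3100.44
Local income tax: $3100.44 × 0.0052 = $16.12
State unemployment insurance (employee share): $3495.91 × 0.001 = $3.50
Social Security (OASDI): only $114063.41 − $112787.69 = $1275.72 of this check is subject → $1275.72 × 0.0451 = $57.53
Roth 401(k) contribution: $130.32
Dental plan: $98.67
Medical insurance premium: $90.72
Total deductions = $269.80 + $125.67 + $16.12 + $3.50 + $57.53 + $130.32 + $98.67 + $90.72 = $792.33
Net pay = $3495.91 − $792.33 = $2703.58

$2703.58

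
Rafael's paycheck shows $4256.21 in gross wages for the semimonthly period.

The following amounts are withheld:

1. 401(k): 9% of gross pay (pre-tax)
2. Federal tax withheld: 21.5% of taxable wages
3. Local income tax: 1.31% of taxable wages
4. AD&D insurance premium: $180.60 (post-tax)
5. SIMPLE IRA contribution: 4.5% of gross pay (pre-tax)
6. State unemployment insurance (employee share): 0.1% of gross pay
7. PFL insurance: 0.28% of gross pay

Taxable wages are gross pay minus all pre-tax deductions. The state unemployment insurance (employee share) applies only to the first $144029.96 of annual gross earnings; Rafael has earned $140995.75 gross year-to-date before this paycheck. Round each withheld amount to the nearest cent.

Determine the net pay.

$2646.29

401(k): $4256.21 × 0.09 = $383.06
SIMPLE IRA contribution: $4256.21 × 0.045 = $191.53
Pre-tax total = $383.06 + $191.53 = $574.59
Taxable wages = $4256.21 − $574.59 = $3681.62
Federal tax withheld: $3681.62 × 0.215 = $791.55
Local income tax: $3681.62 × 0.0131 = $48.23
State unemployment insurance (employee share): only $144029.96 − $140995.75 = $3034.21 of this check is subject → $3034.21 × 0.001 = $3.03
PFL insurance: $4256.21 × 0.0028 = $11.92
AD&D insurance premium: $180.60
Total deductions = $383.06 + $191.53 + $791.55 + $48.23 + $3.03 + $11.92 + $180.60 = $1609.92
Net pay = $4256.21 − $1609.92 = $2646.29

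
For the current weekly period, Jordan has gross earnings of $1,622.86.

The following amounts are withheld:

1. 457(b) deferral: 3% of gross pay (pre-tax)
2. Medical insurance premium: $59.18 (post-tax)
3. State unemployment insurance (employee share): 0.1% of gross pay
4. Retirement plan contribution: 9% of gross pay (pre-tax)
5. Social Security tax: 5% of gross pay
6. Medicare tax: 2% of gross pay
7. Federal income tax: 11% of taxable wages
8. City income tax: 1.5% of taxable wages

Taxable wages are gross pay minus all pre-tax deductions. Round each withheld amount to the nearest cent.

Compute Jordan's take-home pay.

$1,075.20

457(b) deferral: $1,622.86 × 0.03 = $48.69
Retirement plan contribution: $1,622.86 × 0.09 = $146.06
Pre-tax total = $48.69 + $146.06 = $194.75
Taxable wages = $1,622.86 − $194.75 = $1,428.11
Federal income tax: $1,428.11 × 0.11 = $157.09
City income tax: $1,428.11 × 0.015 = $21.42
State unemployment insurance (employee share): $1,622.86 × 0.001 = $1.62
Social Security tax: $1,622.86 × 0.05 = $81.14
Medicare tax: $1,622.86 × 0.02 = $32.46
Medical insurance premium: $59.18
Total deductions = $48.69 + $146.06 + $157.09 + $21.42 + $1.62 + $81.14 + $32.46 + $59.18 = $547.66
Net pay = $1,622.86 − $547.66 = $1,075.20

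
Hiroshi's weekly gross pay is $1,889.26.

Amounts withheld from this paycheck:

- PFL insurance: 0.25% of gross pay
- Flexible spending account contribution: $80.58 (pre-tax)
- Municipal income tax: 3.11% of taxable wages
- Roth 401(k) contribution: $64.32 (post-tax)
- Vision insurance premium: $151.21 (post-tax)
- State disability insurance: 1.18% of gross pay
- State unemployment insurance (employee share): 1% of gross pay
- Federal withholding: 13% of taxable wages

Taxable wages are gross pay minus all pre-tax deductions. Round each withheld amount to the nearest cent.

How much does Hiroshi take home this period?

Flexible spending account contribution: $80.58
Taxable wages = $1,889.26 − $80.58 = $1,808.68
Federal withholding: $1,808.68 × 0.13 = $235.13
Municipal income tax: $1,808.68 × 0.0311 = $56.25
PFL insurance: $1,889.26 × 0.0025 = $4.72
State unemployment insurance (employee share): $1,889.26 × 0.01 = $18.89
State disability insurance: $1,889.26 × 0.0118 = $22.29
Vision insurance premium: $151.21
Roth 401(k) contribution: $64.32
Total deductions = $80.58 + $235.13 + $56.25 + $4.72 + $18.89 + $22.29 + $151.21 + $64.32 = $633.39
Net pay = $1,889.26 − $633.39 = $1,255.87

$1,255.87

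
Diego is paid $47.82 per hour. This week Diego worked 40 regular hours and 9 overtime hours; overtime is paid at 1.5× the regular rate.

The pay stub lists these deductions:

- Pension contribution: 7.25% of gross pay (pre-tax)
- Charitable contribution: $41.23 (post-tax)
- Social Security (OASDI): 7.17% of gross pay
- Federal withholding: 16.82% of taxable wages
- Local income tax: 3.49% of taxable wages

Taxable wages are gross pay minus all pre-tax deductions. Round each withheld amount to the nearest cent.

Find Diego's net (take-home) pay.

$1666.29

Regular pay: 40 × $47.82 = $1912.80
Overtime pay: 9 × $47.82 × 1.5 = $645.57
Gross pay = $1912.80 + $645.57 = $2558.37
Pension contribution: $2558.37 × 0.0725 = $185.48
Taxable wages = $2558.37 − $185.48 = $2372.89
Federal withholding: $2372.89 × 0.1682 = $399.12
Local income tax: $2372.89 × 0.0349 = $82.81
Social Security (OASDI): $2558.37 × 0.0717 = $183.44
Charitable contribution: $41.23
Total deductions = $185.48 + $399.12 + $82.81 + $183.44 + $41.23 = $892.08
Net pay = $2558.37 − $892.08 = $1666.29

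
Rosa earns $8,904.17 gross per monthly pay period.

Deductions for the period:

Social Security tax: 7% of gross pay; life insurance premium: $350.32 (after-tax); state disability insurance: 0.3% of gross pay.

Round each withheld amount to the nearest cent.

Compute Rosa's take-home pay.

$7,903.85

Social Security tax: $8,904.17 × 0.07 = $623.29
State disability insurance: $8,904.17 × 0.003 = $26.71
Life insurance premium: $350.32
Total deductions = $623.29 + $26.71 + $350.32 = $1,000.32
Net pay = $8,904.17 − $1,000.32 = $7,903.85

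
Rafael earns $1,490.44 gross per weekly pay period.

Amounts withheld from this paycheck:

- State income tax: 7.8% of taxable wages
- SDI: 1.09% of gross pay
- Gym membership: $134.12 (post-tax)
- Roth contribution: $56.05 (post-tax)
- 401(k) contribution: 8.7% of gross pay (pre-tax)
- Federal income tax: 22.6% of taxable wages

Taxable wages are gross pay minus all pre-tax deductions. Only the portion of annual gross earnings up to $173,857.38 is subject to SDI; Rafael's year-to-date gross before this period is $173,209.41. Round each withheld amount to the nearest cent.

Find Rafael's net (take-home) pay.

$749.87

401(k) contribution: $1,490.44 × 0.087 = $129.67
Taxable wages = $1,490.44 − $129.67 = $1,360.77
State income tax: $1,360.77 × 0.078 = $106.14
Federal income tax: $1,360.77 × 0.226 = $307.53
SDI: only $173,857.38 − $173,209.41 = $647.97 of this check is subject → $647.97 × 0.0109 = $7.06
Roth contribution: $56.05
Gym membership: $134.12
Total deductions = $129.67 + $106.14 + $307.53 + $7.06 + $56.05 + $134.12 = $740.57
Net pay = $1,490.44 − $740.57 = $749.87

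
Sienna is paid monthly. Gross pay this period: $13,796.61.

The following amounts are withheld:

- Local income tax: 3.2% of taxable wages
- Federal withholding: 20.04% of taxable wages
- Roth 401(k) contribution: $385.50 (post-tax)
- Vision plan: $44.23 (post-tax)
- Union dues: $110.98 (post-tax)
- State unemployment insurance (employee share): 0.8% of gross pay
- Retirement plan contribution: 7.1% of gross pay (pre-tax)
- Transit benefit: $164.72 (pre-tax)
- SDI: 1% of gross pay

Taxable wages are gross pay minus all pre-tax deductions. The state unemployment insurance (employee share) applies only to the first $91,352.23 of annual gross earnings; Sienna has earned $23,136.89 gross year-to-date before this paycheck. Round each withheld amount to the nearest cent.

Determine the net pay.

$8,922.88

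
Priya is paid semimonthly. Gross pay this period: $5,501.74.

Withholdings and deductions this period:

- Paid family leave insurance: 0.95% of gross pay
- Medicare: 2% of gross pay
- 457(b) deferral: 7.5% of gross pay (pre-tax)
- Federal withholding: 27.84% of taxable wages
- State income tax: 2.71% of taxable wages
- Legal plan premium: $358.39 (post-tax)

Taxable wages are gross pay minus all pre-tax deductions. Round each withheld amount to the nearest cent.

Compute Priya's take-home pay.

457(b) deferral: $5,501.74 × 0.075 = $412.63
Taxable wages = $5,501.74 − $412.63 = $5,089.11
State income tax: $5,089.11 × 0.0271 = $137.91
Federal withholding: $5,089.11 × 0.2784 = $1,416.81
Medicare: $5,501.74 × 0.02 = $110.03
Paid family leave insurance: $5,501.74 × 0.0095 = $52.27
Legal plan premium: $358.39
Total deductions = $412.63 + $137.91 + $1,416.81 + $110.03 + $52.27 + $358.39 = $2,488.04
Net pay = $5,501.74 − $2,488.04 = $3,013.70

$3,013.70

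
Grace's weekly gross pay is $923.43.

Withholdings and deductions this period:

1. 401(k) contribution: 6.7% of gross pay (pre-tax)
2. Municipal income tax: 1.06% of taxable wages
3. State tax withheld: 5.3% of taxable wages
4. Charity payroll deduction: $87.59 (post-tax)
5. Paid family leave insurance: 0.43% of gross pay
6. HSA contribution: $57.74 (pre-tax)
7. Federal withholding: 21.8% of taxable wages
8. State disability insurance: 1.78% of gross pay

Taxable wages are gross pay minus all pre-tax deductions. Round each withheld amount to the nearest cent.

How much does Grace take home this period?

$469.47

401(k) contribution: $923.43 × 0.067 = $61.87
HSA contribution: $57.74
Pre-tax total = $61.87 + $57.74 = $119.61
Taxable wages = $923.43 − $119.61 = $803.82
State tax withheld: $803.82 × 0.053 = $42.60
Federal withholding: $803.82 × 0.218 = $175.23
Municipal income tax: $803.82 × 0.0106 = $8.52
Paid family leave insurance: $923.43 × 0.0043 = $3.97
State disability insurance: $923.43 × 0.0178 = $16.44
Charity payroll deduction: $87.59
Total deductions = $61.87 + $57.74 + $42.60 + $175.23 + $8.52 + $3.97 + $16.44 + $87.59 = $453.96
Net pay = $923.43 − $453.96 = $469.47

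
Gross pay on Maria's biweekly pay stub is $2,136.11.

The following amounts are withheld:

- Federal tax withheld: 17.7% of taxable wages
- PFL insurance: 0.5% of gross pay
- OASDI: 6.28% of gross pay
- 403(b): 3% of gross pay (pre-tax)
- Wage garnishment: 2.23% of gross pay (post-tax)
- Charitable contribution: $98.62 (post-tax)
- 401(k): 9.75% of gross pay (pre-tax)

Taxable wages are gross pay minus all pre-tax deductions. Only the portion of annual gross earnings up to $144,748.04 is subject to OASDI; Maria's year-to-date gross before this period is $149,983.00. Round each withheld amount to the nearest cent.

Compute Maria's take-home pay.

$1,376.93

401(k): $2,136.11 × 0.0975 = $208.27
403(b): $2,136.11 × 0.03 = $64.08
Pre-tax total = $208.27 + $64.08 = $272.35
Taxable wages = $2,136.11 − $272.35 = $1,863.76
Federal tax withheld: $1,863.76 × 0.177 = $329.89
PFL insurance: $2,136.11 × 0.005 = $10.68
OASDI: annual cap $144,748.04 already reached (YTD $149,983.00), so $0.00
Charitable contribution: $98.62
Wage garnishment: $2,136.11 × 0.0223 = $47.64
Total deductions = $208.27 + $64.08 + $329.89 + $10.68 + $0.00 + $98.62 + $47.64 = $759.18
Net pay = $2,136.11 − $759.18 = $1,376.93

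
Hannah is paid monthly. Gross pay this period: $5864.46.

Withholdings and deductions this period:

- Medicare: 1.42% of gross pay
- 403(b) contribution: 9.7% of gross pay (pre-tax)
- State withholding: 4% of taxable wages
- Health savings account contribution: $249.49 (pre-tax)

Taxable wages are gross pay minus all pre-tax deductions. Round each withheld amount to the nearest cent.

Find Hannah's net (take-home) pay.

403(b) contribution: $5864.46 × 0.097 = $568.85
Health savings account contribution: $249.49
Pre-tax total = $568.85 + $249.49 = $818.34
Taxable wages = $5864.46 − $818.34 = $5046.12
State withholding: $5046.12 × 0.04 = $201.84
Medicare: $5864.46 × 0.0142 = $83.28
Total deductions = $568.85 + $249.49 + $201.84 + $83.28 = $1103.46
Net pay = $5864.46 − $1103.46 = $4761.00

$4761.00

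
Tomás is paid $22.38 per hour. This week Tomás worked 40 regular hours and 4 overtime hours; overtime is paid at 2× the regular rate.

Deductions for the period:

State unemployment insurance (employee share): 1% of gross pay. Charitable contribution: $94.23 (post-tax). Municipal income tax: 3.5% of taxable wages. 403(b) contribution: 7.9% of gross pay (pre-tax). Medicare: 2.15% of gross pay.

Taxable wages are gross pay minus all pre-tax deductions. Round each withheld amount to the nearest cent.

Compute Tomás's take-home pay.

$826.68

Regular pay: 40 × $22.38 = $895.20
Overtime pay: 4 × $22.38 × 2 = $179.04
Gross pay = $895.20 + $179.04 = $1,074.24
403(b) contribution: $1,074.24 × 0.079 = $84.86
Taxable wages = $1,074.24 − $84.86 = $989.38
Municipal income tax: $989.38 × 0.035 = $34.63
Medicare: $1,074.24 × 0.0215 = $23.10
State unemployment insurance (employee share): $1,074.24 × 0.01 = $10.74
Charitable contribution: $94.23
Total deductions = $84.86 + $34.63 + $23.10 + $10.74 + $94.23 = $247.56
Net pay = $1,074.24 − $247.56 = $826.68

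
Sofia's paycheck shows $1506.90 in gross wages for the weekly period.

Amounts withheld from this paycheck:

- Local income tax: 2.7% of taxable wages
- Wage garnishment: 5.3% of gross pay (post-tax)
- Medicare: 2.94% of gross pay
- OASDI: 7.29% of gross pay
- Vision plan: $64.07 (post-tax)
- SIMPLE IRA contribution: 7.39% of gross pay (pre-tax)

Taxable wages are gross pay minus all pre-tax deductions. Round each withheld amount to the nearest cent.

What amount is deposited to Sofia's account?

SIMPLE IRA contribution: $1506.90 × 0.0739 = $111.36
Taxable wages = $1506.90 − $111.36 = $1395.54
Local income tax: $1395.54 × 0.027 = $37.68
OASDI: $1506.90 × 0.0729 = $109.85
Medicare: $1506.90 × 0.0294 = $44.30
Wage garnishment: $1506.90 × 0.053 = $79.87
Vision plan: $64.07
Total deductions = $111.36 + $37.68 + $109.85 + $44.30 + $79.87 + $64.07 = $447.13
Net pay = $1506.90 − $447.13 = $1059.77

$1059.77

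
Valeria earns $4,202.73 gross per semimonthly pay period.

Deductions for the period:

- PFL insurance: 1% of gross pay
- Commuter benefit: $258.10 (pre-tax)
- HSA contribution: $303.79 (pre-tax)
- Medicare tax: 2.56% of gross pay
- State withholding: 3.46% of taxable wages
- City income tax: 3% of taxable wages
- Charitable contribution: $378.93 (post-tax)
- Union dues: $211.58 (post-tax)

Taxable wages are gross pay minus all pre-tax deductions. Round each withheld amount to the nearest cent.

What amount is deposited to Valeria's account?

Commuter benefit: $258.10
HSA contribution: $303.79
Pre-tax total = $258.10 + $303.79 = $561.89
Taxable wages = $4,202.73 − $561.89 = $3,640.84
City income tax: $3,640.84 × 0.03 = $109.23
State withholding: $3,640.84 × 0.0346 = $125.97
Medicare tax: $4,202.73 × 0.0256 = $107.59
PFL insurance: $4,202.73 × 0.01 = $42.03
Union dues: $211.58
Charitable contribution: $378.93
Total deductions = $258.10 + $303.79 + $109.23 + $125.97 + $107.59 + $42.03 + $211.58 + $378.93 = $1,537.22
Net pay = $4,202.73 − $1,537.22 = $2,665.51

$2,665.51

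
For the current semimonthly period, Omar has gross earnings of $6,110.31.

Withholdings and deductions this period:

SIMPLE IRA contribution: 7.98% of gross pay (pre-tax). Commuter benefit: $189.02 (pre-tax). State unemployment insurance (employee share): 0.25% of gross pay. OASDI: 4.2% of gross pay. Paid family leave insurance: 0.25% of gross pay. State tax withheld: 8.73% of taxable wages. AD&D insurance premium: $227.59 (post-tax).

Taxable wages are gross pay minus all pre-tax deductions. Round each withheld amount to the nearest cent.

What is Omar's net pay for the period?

$4,444.55

Commuter benefit: $189.02
SIMPLE IRA contribution: $6,110.31 × 0.0798 = $487.60
Pre-tax total = $189.02 + $487.60 = $676.62
Taxable wages = $6,110.31 − $676.62 = $5,433.69
State tax withheld: $5,433.69 × 0.0873 = $474.36
OASDI: $6,110.31 × 0.042 = $256.63
State unemployment insurance (employee share): $6,110.31 × 0.0025 = $15.28
Paid family leave insurance: $6,110.31 × 0.0025 = $15.28
AD&D insurance premium: $227.59
Total deductions = $189.02 + $487.60 + $474.36 + $256.63 + $15.28 + $15.28 + $227.59 = $1,665.76
Net pay = $6,110.31 − $1,665.76 = $4,444.55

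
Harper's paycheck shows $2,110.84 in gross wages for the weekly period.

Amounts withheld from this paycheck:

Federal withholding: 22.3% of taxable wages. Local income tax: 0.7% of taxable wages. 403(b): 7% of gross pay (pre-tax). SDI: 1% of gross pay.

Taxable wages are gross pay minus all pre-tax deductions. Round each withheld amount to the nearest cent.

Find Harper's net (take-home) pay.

403(b): $2,110.84 × 0.07 = $147.76
Taxable wages = $2,110.84 − $147.76 = $1,963.08
Federal withholding: $1,963.08 × 0.223 = $437.77
Local income tax: $1,963.08 × 0.007 = $13.74
SDI: $2,110.84 × 0.01 = $21.11
Total deductions = $147.76 + $437.77 + $13.74 + $21.11 = $620.38
Net pay = $2,110.84 − $620.38 = $1,490.46

$1,490.46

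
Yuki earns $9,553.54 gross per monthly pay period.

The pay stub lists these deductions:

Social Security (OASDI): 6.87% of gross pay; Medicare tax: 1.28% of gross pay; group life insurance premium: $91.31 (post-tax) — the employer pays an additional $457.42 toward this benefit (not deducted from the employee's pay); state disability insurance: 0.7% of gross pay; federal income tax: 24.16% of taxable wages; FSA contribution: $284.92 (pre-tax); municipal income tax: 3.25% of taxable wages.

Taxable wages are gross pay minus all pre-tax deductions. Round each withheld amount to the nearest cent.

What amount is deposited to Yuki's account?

$5,791.29

FSA contribution: $284.92
Taxable wages = $9,553.54 − $284.92 = $9,268.62
Municipal income tax: $9,268.62 × 0.0325 = $301.23
Federal income tax: $9,268.62 × 0.2416 = $2,239.30
Social Security (OASDI): $9,553.54 × 0.0687 = $656.33
State disability insurance: $9,553.54 × 0.007 = $66.87
Medicare tax: $9,553.54 × 0.0128 = $122.29
Group life insurance premium: $91.31
(Employer's $457.42 toward group life insurance premium is not withheld from the employee.)
Total deductions = $284.92 + $301.23 + $2,239.30 + $656.33 + $66.87 + $122.29 + $91.31 = $3,762.25
Net pay = $9,553.54 − $3,762.25 = $5,791.29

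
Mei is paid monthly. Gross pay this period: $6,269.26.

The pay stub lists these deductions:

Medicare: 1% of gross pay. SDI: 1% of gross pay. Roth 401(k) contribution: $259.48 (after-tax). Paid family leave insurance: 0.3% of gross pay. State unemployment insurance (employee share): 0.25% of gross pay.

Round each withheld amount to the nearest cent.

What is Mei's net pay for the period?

SDI: $6,269.26 × 0.01 = $62.69
State unemployment insurance (employee share): $6,269.26 × 0.0025 = $15.67
Paid family leave insurance: $6,269.26 × 0.003 = $18.81
Medicare: $6,269.26 × 0.01 = $62.69
Roth 401(k) contribution: $259.48
Total deductions = $62.69 + $15.67 + $18.81 + $62.69 + $259.48 = $419.34
Net pay = $6,269.26 − $419.34 = $5,849.92

$5,849.92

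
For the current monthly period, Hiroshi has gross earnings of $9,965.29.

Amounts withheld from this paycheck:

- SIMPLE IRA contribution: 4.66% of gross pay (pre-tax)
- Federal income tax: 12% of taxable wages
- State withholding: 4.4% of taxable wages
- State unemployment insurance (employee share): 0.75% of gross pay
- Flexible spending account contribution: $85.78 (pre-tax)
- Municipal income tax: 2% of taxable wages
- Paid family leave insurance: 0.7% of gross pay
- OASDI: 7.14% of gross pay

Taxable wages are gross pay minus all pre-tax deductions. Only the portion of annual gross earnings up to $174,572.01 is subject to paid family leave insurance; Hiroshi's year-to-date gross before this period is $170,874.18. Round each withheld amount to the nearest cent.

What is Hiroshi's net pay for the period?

$6,870.60

Flexible spending account contribution: $85.78
SIMPLE IRA contribution: $9,965.29 × 0.0466 = $464.38
Pre-tax total = $85.78 + $464.38 = $550.16
Taxable wages = $9,965.29 − $550.16 = $9,415.13
Municipal income tax: $9,415.13 × 0.02 = $188.30
Federal income tax: $9,415.13 × 0.12 = $1,129.82
State withholding: $9,415.13 × 0.044 = $414.27
State unemployment insurance (employee share): $9,965.29 × 0.0075 = $74.74
Paid family leave insurance: only $174,572.01 − $170,874.18 = $3,697.83 of this check is subject → $3,697.83 × 0.007 = $25.88
OASDI: $9,965.29 × 0.0714 = $711.52
Total deductions = $85.78 + $464.38 + $188.30 + $1,129.82 + $414.27 + $74.74 + $25.88 + $711.52 = $3,094.69
Net pay = $9,965.29 − $3,094.69 = $6,870.60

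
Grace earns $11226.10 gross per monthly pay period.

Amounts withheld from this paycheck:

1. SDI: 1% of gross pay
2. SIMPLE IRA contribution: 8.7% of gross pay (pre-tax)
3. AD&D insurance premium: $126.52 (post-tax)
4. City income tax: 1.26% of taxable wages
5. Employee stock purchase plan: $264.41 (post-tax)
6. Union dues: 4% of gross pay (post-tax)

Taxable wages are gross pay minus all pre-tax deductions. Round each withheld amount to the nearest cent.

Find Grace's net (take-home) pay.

$9168.06

SIMPLE IRA contribution: $11226.10 × 0.087 = $976.67
Taxable wages = $11226.10 − $976.67 = $10249.43
City income tax: $10249.43 × 0.0126 = $129.14
SDI: $11226.10 × 0.01 = $112.26
Employee stock purchase plan: $264.41
AD&D insurance premium: $126.52
Union dues: $11226.10 × 0.04 = $449.04
Total deductions = $976.67 + $129.14 + $112.26 + $264.41 + $126.52 + $449.04 = $2058.04
Net pay = $11226.10 − $2058.04 = $9168.06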